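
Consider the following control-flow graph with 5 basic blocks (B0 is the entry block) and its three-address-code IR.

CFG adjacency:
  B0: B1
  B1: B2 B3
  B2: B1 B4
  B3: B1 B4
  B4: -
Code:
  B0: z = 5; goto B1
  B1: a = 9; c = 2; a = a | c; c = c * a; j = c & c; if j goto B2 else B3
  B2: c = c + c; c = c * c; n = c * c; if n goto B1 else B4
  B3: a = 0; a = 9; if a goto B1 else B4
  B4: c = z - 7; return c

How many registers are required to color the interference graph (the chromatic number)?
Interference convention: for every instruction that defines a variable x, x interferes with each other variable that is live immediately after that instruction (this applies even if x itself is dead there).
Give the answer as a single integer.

def/use:
  B0: def={z} ue=∅
  B1: def={a,c,j} ue=∅
  B2: def={c,n} ue={c}
  B3: def={a} ue=∅
  B4: def={c} ue={z}

Live sets:
  live B0: ∅→{z}
  live B1: {z}→{c,z}
  live B2: {c,z}→{z}
  live B3: {z}→{z}
  live B4: {z}→∅

Conflict graph:
  a↔{c,z}
  c↔{a,j,z}
  j↔{c,z}
  n↔{z}
  z↔{a,c,j,n}

Registers:
  clique {a,c,z} ⇒ need ≥ 3
  3-colouring: c0={z}  c1={c,n}  c2={a,j}
  χ = 3

Answer: 3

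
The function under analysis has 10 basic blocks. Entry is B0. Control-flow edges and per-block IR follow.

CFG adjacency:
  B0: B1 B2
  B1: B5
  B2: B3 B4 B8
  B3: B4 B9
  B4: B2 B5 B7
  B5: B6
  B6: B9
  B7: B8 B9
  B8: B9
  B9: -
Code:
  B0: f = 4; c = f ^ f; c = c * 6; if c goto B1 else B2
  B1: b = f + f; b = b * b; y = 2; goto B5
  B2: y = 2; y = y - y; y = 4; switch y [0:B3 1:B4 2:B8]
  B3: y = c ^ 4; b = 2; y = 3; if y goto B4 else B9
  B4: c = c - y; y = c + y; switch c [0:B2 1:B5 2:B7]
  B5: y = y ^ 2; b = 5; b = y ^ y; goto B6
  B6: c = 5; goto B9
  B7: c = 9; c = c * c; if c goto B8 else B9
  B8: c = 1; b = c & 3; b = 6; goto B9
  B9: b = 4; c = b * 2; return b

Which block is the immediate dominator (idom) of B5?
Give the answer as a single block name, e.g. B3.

idom tree: B1←B0 B2←B0 B3←B2 B4←B2 B5←B0 B6←B5 B7←B4 B8←B2 B9←B0
Dom∩ at merges:
  B2: preds {B0,B4}: {B0} ∩ {B0,B2,B4} = {B0}; idom=B0
  B4: preds {B2,B3}: {B0,B2} ∩ {B0,B2,B3} = {B0,B2}; idom=B2
  B5: preds {B1,B4}: {B0,B1} ∩ {B0,B2,B4} = {B0}; idom=B0
  B8: preds {B2,B7}: {B0,B2} ∩ {B0,B2,B4,B7} = {B0,B2}; idom=B2
  B9: preds {B3,B6,B7,B8}: {B0,B2,B3} ∩ {B0,B5,B6} ∩ {B0,B2,B4,B7} ∩ {B0,B2,B8} = {B0}; idom=B0

idom(B5) = B0

Answer: B0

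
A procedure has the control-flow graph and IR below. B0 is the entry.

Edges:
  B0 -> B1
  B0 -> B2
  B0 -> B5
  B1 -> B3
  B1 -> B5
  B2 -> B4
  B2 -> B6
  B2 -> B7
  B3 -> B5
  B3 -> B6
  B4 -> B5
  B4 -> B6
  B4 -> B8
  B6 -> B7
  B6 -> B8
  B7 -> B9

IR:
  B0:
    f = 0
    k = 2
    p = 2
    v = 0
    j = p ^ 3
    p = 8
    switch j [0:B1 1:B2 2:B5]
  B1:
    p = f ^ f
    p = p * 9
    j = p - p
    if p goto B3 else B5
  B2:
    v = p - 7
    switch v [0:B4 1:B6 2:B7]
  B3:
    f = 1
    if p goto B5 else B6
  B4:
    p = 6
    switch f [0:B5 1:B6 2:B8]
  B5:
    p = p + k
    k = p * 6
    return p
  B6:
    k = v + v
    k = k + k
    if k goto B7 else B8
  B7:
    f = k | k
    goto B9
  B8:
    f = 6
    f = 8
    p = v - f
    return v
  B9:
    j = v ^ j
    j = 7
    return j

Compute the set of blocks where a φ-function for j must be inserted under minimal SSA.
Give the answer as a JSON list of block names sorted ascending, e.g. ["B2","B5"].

idom tree: B1←B0 B2←B0 B3←B1 B4←B2 B5←B0 B6←B0 B7←B0 B8←B0 B9←B7
Join-block Dom:
  B5: preds {B0,B1,B3,B4}: {B0} ∩ {B0,B1} ∩ {B0,B1,B3} ∩ {B0,B2,B4} = {B0}; idom=B0
  B6: preds {B2,B3,B4}: {B0,B2} ∩ {B0,B1,B3} ∩ {B0,B2,B4} = {B0}; idom=B0
  B7: preds {B2,B6}: {B0,B2} ∩ {B0,B6} = {B0}; idom=B0
  B8: preds {B4,B6}: {B0,B2,B4} ∩ {B0,B6} = {B0}; idom=B0

DF walk-up:
  join B5 pred B0: · stop@B0
  join B5 pred B1: B1 stop@B0
  join B5 pred B3: B3→B1 stop@B0
  join B5 pred B4: B4→B2 stop@B0
  join B6 pred B2: B2 stop@B0
  join B6 pred B3: B3→B1 stop@B0
  join B6 pred B4: B4→B2 stop@B0
  join B7 pred B2: B2 stop@B0
  join B7 pred B6: B6 stop@B0
  join B8 pred B4: B4→B2 stop@B0
  join B8 pred B6: B6 stop@B0
  DF(B0)=∅
  DF(B1)={B5,B6}
  DF(B2)={B5,B6,B7,B8}
  DF(B3)={B5,B6}
  DF(B4)={B5,B6,B8}
  DF(B5)=∅
  DF(B6)={B7,B8}
  DF(B7)=∅
  DF(B8)=∅
  DF(B9)=∅

φ for j: defs {B0,B1,B9}
  DF⁺ = {B5,B6,B7,B8}

Answer: ["B5", "B6", "B7", "B8"]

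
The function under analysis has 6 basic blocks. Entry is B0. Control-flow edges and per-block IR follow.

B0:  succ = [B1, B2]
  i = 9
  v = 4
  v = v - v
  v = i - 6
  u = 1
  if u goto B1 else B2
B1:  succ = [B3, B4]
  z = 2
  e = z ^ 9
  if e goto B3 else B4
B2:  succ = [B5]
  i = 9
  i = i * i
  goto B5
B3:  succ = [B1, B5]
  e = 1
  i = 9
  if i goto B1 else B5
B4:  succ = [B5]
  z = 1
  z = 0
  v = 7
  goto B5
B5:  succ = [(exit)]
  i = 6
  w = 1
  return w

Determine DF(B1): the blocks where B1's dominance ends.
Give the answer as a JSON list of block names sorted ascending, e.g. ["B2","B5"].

Answer: ["B1", "B5"]

Analysis:
idom tree: B1←B0 B2←B0 B3←B1 B4←B1 B5←B0
Join-block Dom:
  B1: preds {B0,B3}: {B0} ∩ {B0,B1,B3} = {B0}; idom=B0
  B5: preds {B2,B3,B4}: {B0,B2} ∩ {B0,B1,B3} ∩ {B0,B1,B4} = {B0}; idom=B0

DF walk-up:
  join B1 pred B0: · stop@B0
  join B1 pred B3: B3→B1 stop@B0
  join B5 pred B2: B2 stop@B0
  join B5 pred B3: B3→B1 stop@B0
  join B5 pred B4: B4→B1 stop@B0
  DF(B0)=∅
  DF(B1)={B1,B5}
  DF(B2)={B5}
  DF(B3)={B1,B5}
  DF(B4)={B5}
  DF(B5)=∅

DF(B1) = ["B1", "B5"]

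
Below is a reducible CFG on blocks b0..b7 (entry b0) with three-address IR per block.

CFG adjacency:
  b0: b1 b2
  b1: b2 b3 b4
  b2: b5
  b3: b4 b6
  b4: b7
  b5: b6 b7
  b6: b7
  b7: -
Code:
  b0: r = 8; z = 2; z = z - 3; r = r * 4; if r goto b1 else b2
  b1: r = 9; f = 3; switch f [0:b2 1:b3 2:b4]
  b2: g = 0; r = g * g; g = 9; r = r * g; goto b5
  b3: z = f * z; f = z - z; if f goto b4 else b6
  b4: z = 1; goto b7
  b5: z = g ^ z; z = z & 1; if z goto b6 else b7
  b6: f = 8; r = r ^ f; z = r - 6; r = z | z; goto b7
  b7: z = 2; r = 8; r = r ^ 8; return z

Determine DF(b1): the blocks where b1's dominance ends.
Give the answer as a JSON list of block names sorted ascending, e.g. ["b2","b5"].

Answer: ["b2", "b6", "b7"]

Derivation:
idom tree: b1←b0 b2←b0 b3←b1 b4←b1 b5←b2 b6←b0 b7←b0
Dom∩ at merges:
  b2: preds {b0,b1}: {b0} ∩ {b0,b1} = {b0}; idom=b0
  b4: preds {b1,b3}: {b0,b1} ∩ {b0,b1,b3} = {b0,b1}; idom=b1
  b6: preds {b3,b5}: {b0,b1,b3} ∩ {b0,b2,b5} = {b0}; idom=b0
  b7: preds {b4,b5,b6}: {b0,b1,b4} ∩ {b0,b2,b5} ∩ {b0,b6} = {b0}; idom=b0

Frontier:
  join b2 pred b0: · stop@b0
  join b2 pred b1: b1 stop@b0
  join b4 pred b1: · stop@b1
  join b4 pred b3: b3 stop@b1
  join b6 pred b3: b3→b1 stop@b0
  join b6 pred b5: b5→b2 stop@b0
  join b7 pred b4: b4→b1 stop@b0
  join b7 pred b5: b5→b2 stop@b0
  join b7 pred b6: b6 stop@b0
  b0 → ∅
  b1 → {b2,b6,b7}
  b2 → {b6,b7}
  b3 → {b4,b6}
  b4 → {b7}
  b5 → {b6,b7}
  b6 → {b7}
  b7 → ∅

DF(b1) = ["b2", "b6", "b7"]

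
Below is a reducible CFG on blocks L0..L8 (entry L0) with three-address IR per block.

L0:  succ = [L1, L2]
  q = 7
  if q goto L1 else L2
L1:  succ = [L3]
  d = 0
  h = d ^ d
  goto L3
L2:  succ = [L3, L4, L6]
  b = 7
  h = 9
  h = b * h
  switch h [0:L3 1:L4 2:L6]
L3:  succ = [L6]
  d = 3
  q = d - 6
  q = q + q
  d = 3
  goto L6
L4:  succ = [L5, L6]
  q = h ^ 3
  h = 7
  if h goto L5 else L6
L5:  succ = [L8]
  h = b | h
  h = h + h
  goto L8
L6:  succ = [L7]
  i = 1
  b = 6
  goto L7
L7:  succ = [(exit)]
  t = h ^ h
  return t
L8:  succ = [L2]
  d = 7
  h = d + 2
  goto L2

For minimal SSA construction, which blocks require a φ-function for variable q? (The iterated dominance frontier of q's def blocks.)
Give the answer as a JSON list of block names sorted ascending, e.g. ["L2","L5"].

idom tree: L1←L0 L2←L0 L3←L0 L4←L2 L5←L4 L6←L0 L7←L6 L8←L5
Dom∩ at merges:
  L2: preds {L0,L8}: {L0} ∩ {L0,L2,L4,L5,L8} = {L0}; idom=L0
  L3: preds {L1,L2}: {L0,L1} ∩ {L0,L2} = {L0}; idom=L0
  L6: preds {L2,L3,L4}: {L0,L2} ∩ {L0,L3} ∩ {L0,L2,L4} = {L0}; idom=L0

DF derivation:
  join L2 pred L0: · stop@L0
  join L2 pred L8: L8→L5→L4→L2 stop@L0
  join L3 pred L1: L1 stop@L0
  join L3 pred L2: L2 stop@L0
  join L6 pred L2: L2 stop@L0
  join L6 pred L3: L3 stop@L0
  join L6 pred L4: L4→L2 stop@L0
  L0: DF=∅
  L1: DF={L3}
  L2: DF={L2,L3,L6}
  L3: DF={L6}
  L4: DF={L2,L6}
  L5: DF={L2}
  L6: DF=∅
  L7: DF=∅
  L8: DF={L2}

φ for q: defs {L0,L3,L4}
  DF⁺ = {L2,L3,L6}

Answer: ["L2", "L3", "L6"]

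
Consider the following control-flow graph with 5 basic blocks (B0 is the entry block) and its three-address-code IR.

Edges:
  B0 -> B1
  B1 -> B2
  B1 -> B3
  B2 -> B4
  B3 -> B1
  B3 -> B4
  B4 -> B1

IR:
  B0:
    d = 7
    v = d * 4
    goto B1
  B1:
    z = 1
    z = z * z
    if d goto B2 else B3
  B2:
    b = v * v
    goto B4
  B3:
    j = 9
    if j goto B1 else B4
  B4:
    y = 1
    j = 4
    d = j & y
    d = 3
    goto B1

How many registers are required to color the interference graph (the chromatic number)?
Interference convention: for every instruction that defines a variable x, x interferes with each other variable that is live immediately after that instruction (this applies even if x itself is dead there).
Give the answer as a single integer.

Block summaries:
  B0: {d,v} / ∅
  B1: {z} / {d}
  B2: {b} / {v}
  B3: {j} / ∅
  B4: {d,j,y} / ∅

Backward fixpoint:
  B0: in=∅ out={d,v}
  B1: in={d,v} out={d,v}
  B2: in={v} out={v}
  B3: in={d,v} out={d,v}
  B4: in={v} out={d,v}

Conflict graph:
  b: {v}
  d: {j,v,z}
  j: {d,v,y}
  v: {b,d,j,y,z}
  y: {j,v}
  z: {d,v}

Chromatic number:
  lower bound: {d,j,v} mutually conflict ⇒ χ ≥ 3
  3-colouring: r0={v}  r1={b,d,y}  r2={j,z}
  χ = 3

Answer: 3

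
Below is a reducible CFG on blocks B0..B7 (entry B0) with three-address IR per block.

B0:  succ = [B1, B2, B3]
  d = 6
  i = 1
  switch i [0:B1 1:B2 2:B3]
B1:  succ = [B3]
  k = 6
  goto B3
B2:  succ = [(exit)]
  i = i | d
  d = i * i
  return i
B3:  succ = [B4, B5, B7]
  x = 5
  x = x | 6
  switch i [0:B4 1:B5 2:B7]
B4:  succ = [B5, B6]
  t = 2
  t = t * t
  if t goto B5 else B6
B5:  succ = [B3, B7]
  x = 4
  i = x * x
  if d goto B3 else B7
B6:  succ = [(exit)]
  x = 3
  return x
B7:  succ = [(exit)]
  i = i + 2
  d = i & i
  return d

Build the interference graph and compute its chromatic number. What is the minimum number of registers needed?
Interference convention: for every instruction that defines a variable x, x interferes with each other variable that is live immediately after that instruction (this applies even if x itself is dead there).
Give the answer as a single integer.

Answer: 3

Analysis:
Per-block:
  B0: {d,i} / ∅
  B1: {k} / ∅
  B2: {d,i} / {d,i}
  B3: {x} / {i}
  B4: {t} / ∅
  B5: {i,x} / {d}
  B6: {x} / ∅
  B7: {d,i} / {i}

Backward fixpoint:
  live B0: ∅→{d,i}
  live B1: {d,i}→{d,i}
  live B2: {d,i}→∅
  live B3: {d,i}→{d,i}
  live B4: {d}→{d}
  live B5: {d}→{d,i}
  live B6: ∅→∅
  live B7: {i}→∅

Interference:
  d↔{i,k,t,x}
  i↔{d,k,x}
  k↔{d,i}
  t↔{d}
  x↔{d,i}

Colouring:
  {d,i,k} pairwise interfere (3-clique) ⇒ χ ≥ 3
  3-colouring: c0={d}  c1={i,t}  c2={k,x}
  χ = 3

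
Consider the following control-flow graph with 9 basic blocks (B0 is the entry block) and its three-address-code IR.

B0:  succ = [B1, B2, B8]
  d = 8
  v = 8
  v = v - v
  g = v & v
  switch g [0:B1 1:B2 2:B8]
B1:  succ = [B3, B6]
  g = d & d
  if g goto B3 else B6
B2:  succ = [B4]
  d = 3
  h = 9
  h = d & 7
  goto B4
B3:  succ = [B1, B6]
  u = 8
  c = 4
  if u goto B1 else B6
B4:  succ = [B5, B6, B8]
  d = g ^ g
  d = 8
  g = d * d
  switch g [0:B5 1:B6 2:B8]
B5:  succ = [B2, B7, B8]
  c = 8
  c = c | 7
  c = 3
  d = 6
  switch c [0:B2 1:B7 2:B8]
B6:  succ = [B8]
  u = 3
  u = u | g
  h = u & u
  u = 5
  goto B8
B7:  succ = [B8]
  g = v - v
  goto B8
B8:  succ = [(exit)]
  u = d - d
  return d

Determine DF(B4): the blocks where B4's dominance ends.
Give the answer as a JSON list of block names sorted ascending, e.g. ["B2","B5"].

Answer: ["B2", "B6", "B8"]

Derivation:
idom tree: B1←B0 B2←B0 B3←B1 B4←B2 B5←B4 B6←B0 B7←B5 B8←B0
Dom at joins:
  B1: preds {B0,B3}: {B0} ∩ {B0,B1,B3} = {B0}; idom=B0
  B2: preds {B0,B5}: {B0} ∩ {B0,B2,B4,B5} = {B0}; idom=B0
  B6: preds {B1,B3,B4}: {B0,B1} ∩ {B0,B1,B3} ∩ {B0,B2,B4} = {B0}; idom=B0
  B8: preds {B0,B4,B5,B6,B7}: {B0} ∩ {B0,B2,B4} ∩ {B0,B2,B4,B5} ∩ {B0,B6} ∩ {B0,B2,B4,B5,B7} = {B0}; idom=B0

DF derivation:
  B1←B0: walk · to B0
  B1←B3: walk B3→B1 to B0
  B2←B0: walk · to B0
  B2←B5: walk B5→B4→B2 to B0
  B6←B1: walk B1 to B0
  B6←B3: walk B3→B1 to B0
  B6←B4: walk B4→B2 to B0
  B8←B0: walk · to B0
  B8←B4: walk B4→B2 to B0
  B8←B5: walk B5→B4→B2 to B0
  B8←B6: walk B6 to B0
  B8←B7: walk B7→B5→B4→B2 to B0
  DF(B0)=∅
  DF(B1)={B1,B6}
  DF(B2)={B2,B6,B8}
  DF(B3)={B1,B6}
  DF(B4)={B2,B6,B8}
  DF(B5)={B2,B8}
  DF(B6)={B8}
  DF(B7)={B8}
  DF(B8)=∅

DF(B4) = ["B2", "B6", "B8"]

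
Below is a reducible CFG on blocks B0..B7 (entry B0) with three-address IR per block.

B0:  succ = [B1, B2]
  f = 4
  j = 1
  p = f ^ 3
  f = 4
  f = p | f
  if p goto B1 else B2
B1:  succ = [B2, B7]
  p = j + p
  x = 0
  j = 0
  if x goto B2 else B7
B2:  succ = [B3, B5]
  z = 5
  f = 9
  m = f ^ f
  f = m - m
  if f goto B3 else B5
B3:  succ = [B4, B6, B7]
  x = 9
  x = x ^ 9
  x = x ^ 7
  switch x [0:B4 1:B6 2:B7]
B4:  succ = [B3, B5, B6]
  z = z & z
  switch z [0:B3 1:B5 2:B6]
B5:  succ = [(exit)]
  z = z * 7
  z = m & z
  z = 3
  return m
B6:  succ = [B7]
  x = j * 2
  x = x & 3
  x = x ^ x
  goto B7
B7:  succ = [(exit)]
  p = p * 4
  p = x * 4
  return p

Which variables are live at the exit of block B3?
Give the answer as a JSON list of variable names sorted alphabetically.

Answer: ["j", "m", "p", "x", "z"]

Analysis:
def/use:
  B0 def {f,j,p} use ∅
  B1 def {j,p,x} use {j,p}
  B2 def {f,m,z} use ∅
  B3 def {x} use ∅
  B4 def {z} use {z}
  B5 def {z} use {m,z}
  B6 def {x} use {j}
  B7 def {p} use {p,x}

Backward fixpoint:
  live B0: ∅→{j,p}
  live B1: {j,p}→{j,p,x}
  live B2: {j,p}→{j,m,p,z}
  live B3: {j,m,p,z}→{j,m,p,x,z}
  live B4: {j,m,p,z}→{j,m,p,z}
  live B5: {m,z}→∅
  live B6: {j,p}→{p,x}
  live B7: {p,x}→∅

live-out(B3) = ["j", "m", "p", "x", "z"]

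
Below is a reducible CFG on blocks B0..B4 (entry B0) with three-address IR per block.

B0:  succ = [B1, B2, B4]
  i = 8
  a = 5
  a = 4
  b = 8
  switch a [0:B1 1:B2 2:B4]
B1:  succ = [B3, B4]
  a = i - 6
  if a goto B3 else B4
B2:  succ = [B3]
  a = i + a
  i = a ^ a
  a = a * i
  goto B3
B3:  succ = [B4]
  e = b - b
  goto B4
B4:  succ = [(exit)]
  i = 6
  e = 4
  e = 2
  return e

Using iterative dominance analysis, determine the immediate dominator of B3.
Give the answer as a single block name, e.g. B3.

Answer: B0

Working:
idom tree: B1←B0 B2←B0 B3←B0 B4←B0
Join-block Dom:
  B3: preds {B1,B2}: {B0,B1} ∩ {B0,B2} = {B0}; idom=B0
  B4: preds {B0,B1,B3}: {B0} ∩ {B0,B1} ∩ {B0,B3} = {B0}; idom=B0

idom(B3) = B0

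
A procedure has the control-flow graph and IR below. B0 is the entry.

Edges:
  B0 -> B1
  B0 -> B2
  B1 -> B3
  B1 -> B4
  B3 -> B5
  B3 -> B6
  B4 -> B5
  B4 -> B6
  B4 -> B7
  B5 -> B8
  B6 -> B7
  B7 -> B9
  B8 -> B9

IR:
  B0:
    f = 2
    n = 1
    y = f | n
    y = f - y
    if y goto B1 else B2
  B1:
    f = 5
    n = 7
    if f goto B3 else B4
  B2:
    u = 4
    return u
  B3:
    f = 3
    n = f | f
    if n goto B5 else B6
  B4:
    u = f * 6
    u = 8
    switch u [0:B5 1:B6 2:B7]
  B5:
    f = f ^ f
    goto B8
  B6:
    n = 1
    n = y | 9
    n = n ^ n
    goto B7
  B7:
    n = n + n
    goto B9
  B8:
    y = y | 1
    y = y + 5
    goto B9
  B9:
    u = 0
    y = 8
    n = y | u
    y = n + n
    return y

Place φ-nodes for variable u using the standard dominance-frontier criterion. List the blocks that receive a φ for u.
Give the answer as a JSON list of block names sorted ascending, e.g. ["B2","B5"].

Answer: ["B5", "B6", "B7", "B9"]

Derivation:
idom tree: B1←B0 B2←B0 B3←B1 B4←B1 B5←B1 B6←B1 B7←B1 B8←B5 B9←B1
Dom∩ at merges:
  B5: preds {B3,B4}: {B0,B1,B3} ∩ {B0,B1,B4} = {B0,B1}; idom=B1
  B6: preds {B3,B4}: {B0,B1,B3} ∩ {B0,B1,B4} = {B0,B1}; idom=B1
  B7: preds {B4,B6}: {B0,B1,B4} ∩ {B0,B1,B6} = {B0,B1}; idom=B1
  B9: preds {B7,B8}: {B0,B1,B7} ∩ {B0,B1,B5,B8} = {B0,B1}; idom=B1

DF walk-up:
  join B5 pred B3: B3 stop@B1
  join B5 pred B4: B4 stop@B1
  join B6 pred B3: B3 stop@B1
  join B6 pred B4: B4 stop@B1
  join B7 pred B4: B4 stop@B1
  join B7 pred B6: B6 stop@B1
  join B9 pred B7: B7 stop@B1
  join B9 pred B8: B8→B5 stop@B1
  DF(B0)=∅
  DF(B1)=∅
  DF(B2)=∅
  DF(B3)={B5,B6}
  DF(B4)={B5,B6,B7}
  DF(B5)={B9}
  DF(B6)={B7}
  DF(B7)={B9}
  DF(B8)={B9}
  DF(B9)=∅

φ for u: defs {B2,B4,B9}
  DF⁺ = {B5,B6,B7,B9}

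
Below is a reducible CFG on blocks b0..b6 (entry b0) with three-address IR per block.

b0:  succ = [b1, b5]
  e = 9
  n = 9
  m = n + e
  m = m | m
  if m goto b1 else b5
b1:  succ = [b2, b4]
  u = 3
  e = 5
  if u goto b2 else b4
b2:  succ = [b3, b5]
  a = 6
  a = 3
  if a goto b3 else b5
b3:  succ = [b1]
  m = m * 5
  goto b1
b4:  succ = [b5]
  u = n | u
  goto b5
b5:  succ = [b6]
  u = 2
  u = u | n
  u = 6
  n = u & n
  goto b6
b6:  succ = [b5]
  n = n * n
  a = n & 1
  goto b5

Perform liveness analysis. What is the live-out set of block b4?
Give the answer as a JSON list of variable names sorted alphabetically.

def/use:
  b0: def={e,m,n} ue=∅
  b1: def={e,u} ue=∅
  b2: def={a} ue=∅
  b3: def={m} ue={m}
  b4: def={u} ue={n,u}
  b5: def={n,u} ue={n}
  b6: def={a,n} ue={n}

Live sets:
  b0: in=∅ out={m,n}
  b1: in={m,n} out={m,n,u}
  b2: in={m,n} out={m,n}
  b3: in={m,n} out={m,n}
  b4: in={n,u} out={n}
  b5: in={n} out={n}
  b6: in={n} out={n}

live-out(b4) = ["n"]

Answer: ["n"]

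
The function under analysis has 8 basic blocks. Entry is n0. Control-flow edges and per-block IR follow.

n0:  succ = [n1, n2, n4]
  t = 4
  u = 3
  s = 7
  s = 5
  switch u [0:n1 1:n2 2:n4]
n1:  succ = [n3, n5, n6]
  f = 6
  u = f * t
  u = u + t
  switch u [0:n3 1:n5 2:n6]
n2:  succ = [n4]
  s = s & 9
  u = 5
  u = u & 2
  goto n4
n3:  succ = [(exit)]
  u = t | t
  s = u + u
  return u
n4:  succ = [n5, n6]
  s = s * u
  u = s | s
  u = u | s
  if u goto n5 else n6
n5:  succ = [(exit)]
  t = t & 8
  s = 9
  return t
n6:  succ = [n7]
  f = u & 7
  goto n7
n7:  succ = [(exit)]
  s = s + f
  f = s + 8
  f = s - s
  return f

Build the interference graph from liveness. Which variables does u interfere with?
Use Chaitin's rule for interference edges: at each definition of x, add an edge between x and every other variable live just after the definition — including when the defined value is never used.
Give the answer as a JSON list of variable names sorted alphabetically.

Block summaries:
  n0: {s,t,u} / ∅
  n1: {f,u} / {t}
  n2: {s,u} / {s}
  n3: {s,u} / {t}
  n4: {s,u} / {s,u}
  n5: {s,t} / {t}
  n6: {f} / {u}
  n7: {f,s} / {f,s}

Live sets:
  live n0: ∅→{s,t,u}
  live n1: {s,t}→{s,t,u}
  live n2: {s,t}→{s,t,u}
  live n3: {t}→∅
  live n4: {s,t,u}→{s,t,u}
  live n5: {t}→∅
  live n6: {s,u}→{f,s}
  live n7: {f,s}→∅

Conflict graph:
  f: {s,t}
  s: {f,t,u}
  t: {f,s,u}
  u: {s,t}

N(u) = ["s", "t"]

Answer: ["s", "t"]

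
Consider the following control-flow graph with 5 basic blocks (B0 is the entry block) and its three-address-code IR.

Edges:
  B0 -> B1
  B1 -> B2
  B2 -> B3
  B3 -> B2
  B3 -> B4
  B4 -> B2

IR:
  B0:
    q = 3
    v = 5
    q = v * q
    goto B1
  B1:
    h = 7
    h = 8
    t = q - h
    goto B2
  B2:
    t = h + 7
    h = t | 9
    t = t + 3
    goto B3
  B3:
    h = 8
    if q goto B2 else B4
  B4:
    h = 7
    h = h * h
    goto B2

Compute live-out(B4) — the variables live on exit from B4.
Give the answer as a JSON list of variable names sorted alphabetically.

Block summaries:
  B0: def={q,v} ue=∅
  B1: def={h,t} ue={q}
  B2: def={h,t} ue={h}
  B3: def={h} ue={q}
  B4: def={h} ue=∅

Live sets:
  B0 li=∅ lo={q}
  B1 li={q} lo={h,q}
  B2 li={h,q} lo={q}
  B3 li={q} lo={h,q}
  B4 li={q} lo={h,q}

live-out(B4) = ["h", "q"]

Answer: ["h", "q"]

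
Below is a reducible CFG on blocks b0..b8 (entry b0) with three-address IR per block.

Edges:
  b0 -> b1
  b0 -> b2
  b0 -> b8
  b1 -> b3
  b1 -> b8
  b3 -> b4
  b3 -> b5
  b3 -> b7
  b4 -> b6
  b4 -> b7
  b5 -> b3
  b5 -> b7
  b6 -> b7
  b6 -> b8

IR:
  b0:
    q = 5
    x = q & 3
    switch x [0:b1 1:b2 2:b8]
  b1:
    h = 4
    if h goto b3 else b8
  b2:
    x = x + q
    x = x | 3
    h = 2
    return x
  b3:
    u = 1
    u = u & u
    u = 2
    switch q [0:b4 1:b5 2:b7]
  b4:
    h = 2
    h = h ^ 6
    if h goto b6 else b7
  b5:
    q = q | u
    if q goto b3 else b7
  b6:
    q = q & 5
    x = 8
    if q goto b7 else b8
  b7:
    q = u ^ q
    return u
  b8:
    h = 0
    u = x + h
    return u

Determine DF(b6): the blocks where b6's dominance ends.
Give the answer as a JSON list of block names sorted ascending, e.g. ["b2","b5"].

idom tree: b1←b0 b2←b0 b3←b1 b4←b3 b5←b3 b6←b4 b7←b3 b8←b0
Dom at joins:
  b3: preds {b1,b5}: {b0,b1} ∩ {b0,b1,b3,b5} = {b0,b1}; idom=b1
  b7: preds {b3,b4,b5,b6}: {b0,b1,b3} ∩ {b0,b1,b3,b4} ∩ {b0,b1,b3,b5} ∩ {b0,b1,b3,b4,b6} = {b0,b1,b3}; idom=b3
  b8: preds {b0,b1,b6}: {b0} ∩ {b0,b1} ∩ {b0,b1,b3,b4,b6} = {b0}; idom=b0

Frontier:
  b3←b1: walk · to b1
  b3←b5: walk b5→b3 to b1
  b7←b3: walk · to b3
  b7←b4: walk b4 to b3
  b7←b5: walk b5 to b3
  b7←b6: walk b6→b4 to b3
  b8←b0: walk · to b0
  b8←b1: walk b1 to b0
  b8←b6: walk b6→b4→b3→b1 to b0
  b0 → ∅
  b1 → {b8}
  b2 → ∅
  b3 → {b3,b8}
  b4 → {b7,b8}
  b5 → {b3,b7}
  b6 → {b7,b8}
  b7 → ∅
  b8 → ∅

DF(b6) = ["b7", "b8"]

Answer: ["b7", "b8"]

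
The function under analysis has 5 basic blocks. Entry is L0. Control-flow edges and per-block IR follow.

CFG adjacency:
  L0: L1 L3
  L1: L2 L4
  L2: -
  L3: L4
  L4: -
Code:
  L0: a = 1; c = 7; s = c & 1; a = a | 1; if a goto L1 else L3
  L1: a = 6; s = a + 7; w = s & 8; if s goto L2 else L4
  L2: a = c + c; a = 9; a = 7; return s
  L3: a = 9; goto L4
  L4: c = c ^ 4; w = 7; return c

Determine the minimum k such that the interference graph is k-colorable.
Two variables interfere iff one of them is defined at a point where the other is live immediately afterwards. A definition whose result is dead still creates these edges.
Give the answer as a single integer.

Block summaries:
  L0: def={a,c,s} ue=∅
  L1: def={a,s,w} ue=∅
  L2: def={a} ue={c,s}
  L3: def={a} ue=∅
  L4: def={c,w} ue={c}

Liveness:
  L0 li=∅ lo={c}
  L1 li={c} lo={c,s}
  L2 li={c,s} lo=∅
  L3 li={c} lo={c}
  L4 li={c} lo=∅

Interfere edges:
  a — {c,s}
  c — {a,s,w}
  s — {a,c,w}
  w — {c,s}

Colouring:
  {a,c,s} pairwise interfere (3-clique) ⇒ χ ≥ 3
  assign a→c2 c→c0 s→c1 w→c2 — no edge inside a register ⇒ χ ≤ 3
  χ = 3

Answer: 3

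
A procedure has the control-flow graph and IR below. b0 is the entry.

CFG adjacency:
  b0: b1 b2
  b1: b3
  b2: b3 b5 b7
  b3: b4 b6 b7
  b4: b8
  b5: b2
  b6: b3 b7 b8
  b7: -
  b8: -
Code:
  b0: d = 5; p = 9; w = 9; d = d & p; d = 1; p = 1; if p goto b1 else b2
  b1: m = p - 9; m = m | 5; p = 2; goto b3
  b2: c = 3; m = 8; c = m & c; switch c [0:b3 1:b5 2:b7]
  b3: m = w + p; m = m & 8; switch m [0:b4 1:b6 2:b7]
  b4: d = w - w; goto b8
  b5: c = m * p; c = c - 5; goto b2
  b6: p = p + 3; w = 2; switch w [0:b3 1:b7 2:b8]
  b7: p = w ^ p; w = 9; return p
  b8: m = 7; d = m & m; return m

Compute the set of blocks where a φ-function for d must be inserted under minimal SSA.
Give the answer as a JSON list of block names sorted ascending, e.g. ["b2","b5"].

Answer: ["b8"]

Derivation:
idom tree: b1←b0 b2←b0 b3←b0 b4←b3 b5←b2 b6←b3 b7←b0 b8←b3
Join-block Dom:
  b2: preds {b0,b5}: {b0} ∩ {b0,b2,b5} = {b0}; idom=b0
  b3: preds {b1,b2,b6}: {b0,b1} ∩ {b0,b2} ∩ {b0,b3,b6} = {b0}; idom=b0
  b7: preds {b2,b3,b6}: {b0,b2} ∩ {b0,b3} ∩ {b0,b3,b6} = {b0}; idom=b0
  b8: preds {b4,b6}: {b0,b3,b4} ∩ {b0,b3,b6} = {b0,b3}; idom=b3

Frontier:
  b2←b0: walk · to b0
  b2←b5: walk b5→b2 to b0
  b3←b1: walk b1 to b0
  b3←b2: walk b2 to b0
  b3←b6: walk b6→b3 to b0
  b7←b2: walk b2 to b0
  b7←b3: walk b3 to b0
  b7←b6: walk b6→b3 to b0
  b8←b4: walk b4 to b3
  b8←b6: walk b6 to b3
  b0: DF=∅
  b1: DF={b3}
  b2: DF={b2,b3,b7}
  b3: DF={b3,b7}
  b4: DF={b8}
  b5: DF={b2}
  b6: DF={b3,b7,b8}
  b7: DF=∅
  b8: DF=∅

φ for d: defs {b0,b4,b8}
  DF⁺ = {b8}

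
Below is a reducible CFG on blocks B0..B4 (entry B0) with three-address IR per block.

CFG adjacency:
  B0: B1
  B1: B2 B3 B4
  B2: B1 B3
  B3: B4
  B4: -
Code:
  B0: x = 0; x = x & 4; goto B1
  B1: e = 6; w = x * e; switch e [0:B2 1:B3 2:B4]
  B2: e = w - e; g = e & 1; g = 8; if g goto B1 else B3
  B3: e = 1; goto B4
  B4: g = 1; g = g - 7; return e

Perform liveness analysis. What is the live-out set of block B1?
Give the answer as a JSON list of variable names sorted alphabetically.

def/use:
  B0 def {x} use ∅
  B1 def {e,w} use {x}
  B2 def {e,g} use {e,w}
  B3 def {e} use ∅
  B4 def {g} use {e}

Liveness:
  live B0: ∅→{x}
  live B1: {x}→{e,w,x}
  live B2: {e,w,x}→{x}
  live B3: ∅→{e}
  live B4: {e}→∅

live-out(B1) = ["e", "w", "x"]

Answer: ["e", "w", "x"]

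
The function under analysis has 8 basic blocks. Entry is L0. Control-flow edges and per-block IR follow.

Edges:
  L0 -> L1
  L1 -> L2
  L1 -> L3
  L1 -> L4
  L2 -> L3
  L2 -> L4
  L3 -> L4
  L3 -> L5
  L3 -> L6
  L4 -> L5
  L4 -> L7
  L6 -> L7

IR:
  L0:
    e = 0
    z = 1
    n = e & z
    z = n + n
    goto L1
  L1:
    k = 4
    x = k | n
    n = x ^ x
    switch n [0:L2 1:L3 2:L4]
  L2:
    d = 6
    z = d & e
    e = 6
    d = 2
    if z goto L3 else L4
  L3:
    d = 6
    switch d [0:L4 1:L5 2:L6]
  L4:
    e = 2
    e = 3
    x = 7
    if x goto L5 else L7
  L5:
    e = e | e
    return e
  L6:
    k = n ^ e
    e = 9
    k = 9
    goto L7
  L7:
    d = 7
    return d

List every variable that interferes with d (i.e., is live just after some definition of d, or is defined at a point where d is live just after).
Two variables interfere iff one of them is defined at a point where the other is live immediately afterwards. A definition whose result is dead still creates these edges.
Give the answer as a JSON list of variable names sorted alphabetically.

Answer: ["e", "n", "z"]

Derivation:
def/use:
  L0 def {e,n,z} use ∅
  L1 def {k,n,x} use {n}
  L2 def {d,e,z} use {e}
  L3 def {d} use ∅
  L4 def {e,x} use ∅
  L5 def {e} use {e}
  L6 def {e,k} use {e,n}
  L7 def {d} use ∅

Backward fixpoint:
  L0: in=∅ out={e,n}
  L1: in={e,n} out={e,n}
  L2: in={e,n} out={e,n}
  L3: in={e,n} out={e,n}
  L4: in=∅ out={e}
  L5: in={e} out=∅
  L6: in={e,n} out=∅
  L7: in=∅ out=∅

Interfere edges:
  d↔{e,n,z}
  e↔{d,k,n,x,z}
  k↔{e,n}
  n↔{d,e,k,z}
  x↔{e}
  z↔{d,e,n}

N(d) = ["e", "n", "z"]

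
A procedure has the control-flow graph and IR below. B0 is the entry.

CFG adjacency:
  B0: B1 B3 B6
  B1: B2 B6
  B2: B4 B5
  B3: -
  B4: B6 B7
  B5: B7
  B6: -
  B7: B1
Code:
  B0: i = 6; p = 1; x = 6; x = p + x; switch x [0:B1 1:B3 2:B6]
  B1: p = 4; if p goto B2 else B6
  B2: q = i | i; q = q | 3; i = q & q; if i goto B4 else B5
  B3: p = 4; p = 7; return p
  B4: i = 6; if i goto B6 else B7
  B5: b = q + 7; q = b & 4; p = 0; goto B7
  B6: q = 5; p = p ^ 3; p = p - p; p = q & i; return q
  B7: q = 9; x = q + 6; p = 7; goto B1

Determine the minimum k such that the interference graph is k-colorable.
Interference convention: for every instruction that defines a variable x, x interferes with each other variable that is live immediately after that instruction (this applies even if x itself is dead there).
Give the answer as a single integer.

Answer: 3

Working:
def/use:
  B0: def={i,p,x} ue=∅
  B1: def={p} ue=∅
  B2: def={i,q} ue={i}
  B3: def={p} ue=∅
  B4: def={i} ue=∅
  B5: def={b,p,q} ue={q}
  B6: def={p,q} ue={i,p}
  B7: def={p,q,x} ue=∅

Backward fixpoint:
  B0: in=∅ out={i,p}
  B1: in={i} out={i,p}
  B2: in={i,p} out={i,p,q}
  B3: in=∅ out=∅
  B4: in={p} out={i,p}
  B5: in={i,q} out={i}
  B6: in={i,p} out=∅
  B7: in={i} out={i}

Interference:
  b — {i}
  i — {b,p,q,x}
  p — {i,q,x}
  q — {i,p}
  x — {i,p}

Colouring:
  clique {i,p,q} ⇒ need ≥ 3
  assign b→r1 i→r0 p→r1 q→r2 x→r2 — no edge inside a register ⇒ χ ≤ 3
  χ = 3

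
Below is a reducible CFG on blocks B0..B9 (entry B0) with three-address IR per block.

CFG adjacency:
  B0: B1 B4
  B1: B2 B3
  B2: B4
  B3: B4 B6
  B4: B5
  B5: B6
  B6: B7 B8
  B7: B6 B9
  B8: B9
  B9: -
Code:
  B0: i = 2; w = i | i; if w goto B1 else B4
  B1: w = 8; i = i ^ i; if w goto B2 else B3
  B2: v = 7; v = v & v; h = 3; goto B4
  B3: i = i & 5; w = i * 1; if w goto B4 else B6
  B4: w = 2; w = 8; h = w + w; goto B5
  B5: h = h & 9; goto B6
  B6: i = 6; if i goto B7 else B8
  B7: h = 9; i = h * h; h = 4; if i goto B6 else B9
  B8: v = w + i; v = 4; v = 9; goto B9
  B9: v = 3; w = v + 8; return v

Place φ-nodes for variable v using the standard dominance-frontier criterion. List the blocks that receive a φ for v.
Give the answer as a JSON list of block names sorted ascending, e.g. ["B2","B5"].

Answer: ["B4", "B6", "B9"]

Derivation:
idom tree: B1←B0 B2←B1 B3←B1 B4←B0 B5←B4 B6←B0 B7←B6 B8←B6 B9←B6
Dom at joins:
  B4: preds {B0,B2,B3}: {B0} ∩ {B0,B1,B2} ∩ {B0,B1,B3} = {B0}; idom=B0
  B6: preds {B3,B5,B7}: {B0,B1,B3} ∩ {B0,B4,B5} ∩ {B0,B6,B7} = {B0}; idom=B0
  B9: preds {B7,B8}: {B0,B6,B7} ∩ {B0,B6,B8} = {B0,B6}; idom=B6

Frontier:
  join B4 pred B0: · stop@B0
  join B4 pred B2: B2→B1 stop@B0
  join B4 pred B3: B3→B1 stop@B0
  join B6 pred B3: B3→B1 stop@B0
  join B6 pred B5: B5→B4 stop@B0
  join B6 pred B7: B7→B6 stop@B0
  join B9 pred B7: B7 stop@B6
  join B9 pred B8: B8 stop@B6
  DF(B0)=∅
  DF(B1)={B4,B6}
  DF(B2)={B4}
  DF(B3)={B4,B6}
  DF(B4)={B6}
  DF(B5)={B6}
  DF(B6)={B6}
  DF(B7)={B6,B9}
  DF(B8)={B9}
  DF(B9)=∅

φ for v: defs {B2,B8,B9}
  DF⁺ = {B4,B6,B9}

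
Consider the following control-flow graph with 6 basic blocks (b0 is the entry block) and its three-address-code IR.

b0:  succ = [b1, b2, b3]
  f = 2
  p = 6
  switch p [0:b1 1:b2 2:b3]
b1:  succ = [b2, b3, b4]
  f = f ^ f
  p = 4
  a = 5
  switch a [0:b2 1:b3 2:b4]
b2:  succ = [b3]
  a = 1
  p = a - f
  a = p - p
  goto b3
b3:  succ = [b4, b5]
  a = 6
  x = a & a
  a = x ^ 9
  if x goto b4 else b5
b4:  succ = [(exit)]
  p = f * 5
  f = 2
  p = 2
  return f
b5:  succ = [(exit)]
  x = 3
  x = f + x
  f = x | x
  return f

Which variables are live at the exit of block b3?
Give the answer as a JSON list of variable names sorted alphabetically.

Answer: ["f"]

Analysis:
Block summaries:
  b0 def {f,p} use ∅
  b1 def {a,f,p} use {f}
  b2 def {a,p} use {f}
  b3 def {a,x} use ∅
  b4 def {f,p} use {f}
  b5 def {f,x} use {f}

Live sets:
  b0: in=∅ out={f}
  b1: in={f} out={f}
  b2: in={f} out={f}
  b3: in={f} out={f}
  b4: in={f} out=∅
  b5: in={f} out=∅

live-out(b3) = ["f"]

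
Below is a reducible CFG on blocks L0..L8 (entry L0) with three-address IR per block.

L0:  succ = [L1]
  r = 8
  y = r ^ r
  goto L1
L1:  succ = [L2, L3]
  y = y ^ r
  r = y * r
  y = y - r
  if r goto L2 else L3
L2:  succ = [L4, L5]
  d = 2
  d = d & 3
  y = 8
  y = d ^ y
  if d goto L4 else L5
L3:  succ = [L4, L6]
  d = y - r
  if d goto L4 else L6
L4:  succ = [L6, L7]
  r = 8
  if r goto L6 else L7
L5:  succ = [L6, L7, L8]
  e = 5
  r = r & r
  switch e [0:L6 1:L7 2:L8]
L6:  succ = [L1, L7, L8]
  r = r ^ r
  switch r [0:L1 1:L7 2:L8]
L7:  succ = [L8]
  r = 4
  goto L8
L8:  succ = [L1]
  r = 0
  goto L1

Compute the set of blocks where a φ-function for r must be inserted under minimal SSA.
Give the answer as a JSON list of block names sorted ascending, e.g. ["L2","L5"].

Answer: ["L1", "L6", "L7", "L8"]

Derivation:
idom tree: L1←L0 L2←L1 L3←L1 L4←L1 L5←L2 L6←L1 L7←L1 L8←L1
Dom at joins:
  L1: preds {L0,L6,L8}: {L0} ∩ {L0,L1,L6} ∩ {L0,L1,L8} = {L0}; idom=L0
  L4: preds {L2,L3}: {L0,L1,L2} ∩ {L0,L1,L3} = {L0,L1}; idom=L1
  L6: preds {L3,L4,L5}: {L0,L1,L3} ∩ {L0,L1,L4} ∩ {L0,L1,L2,L5} = {L0,L1}; idom=L1
  L7: preds {L4,L5,L6}: {L0,L1,L4} ∩ {L0,L1,L2,L5} ∩ {L0,L1,L6} = {L0,L1}; idom=L1
  L8: preds {L5,L6,L7}: {L0,L1,L2,L5} ∩ {L0,L1,L6} ∩ {L0,L1,L7} = {L0,L1}; idom=L1

DF walk-up:
  join L1 pred L0: · stop@L0
  join L1 pred L6: L6→L1 stop@L0
  join L1 pred L8: L8→L1 stop@L0
  join L4 pred L2: L2 stop@L1
  join L4 pred L3: L3 stop@L1
  join L6 pred L3: L3 stop@L1
  join L6 pred L4: L4 stop@L1
  join L6 pred L5: L5→L2 stop@L1
  join L7 pred L4: L4 stop@L1
  join L7 pred L5: L5→L2 stop@L1
  join L7 pred L6: L6 stop@L1
  join L8 pred L5: L5→L2 stop@L1
  join L8 pred L6: L6 stop@L1
  join L8 pred L7: L7 stop@L1
  DF(L0)=∅
  DF(L1)={L1}
  DF(L2)={L4,L6,L7,L8}
  DF(L3)={L4,L6}
  DF(L4)={L6,L7}
  DF(L5)={L6,L7,L8}
  DF(L6)={L1,L7,L8}
  DF(L7)={L8}
  DF(L8)={L1}

φ for r: defs {L0,L1,L4,L5,L6,L7,L8}
  DF⁺ = {L1,L6,L7,L8}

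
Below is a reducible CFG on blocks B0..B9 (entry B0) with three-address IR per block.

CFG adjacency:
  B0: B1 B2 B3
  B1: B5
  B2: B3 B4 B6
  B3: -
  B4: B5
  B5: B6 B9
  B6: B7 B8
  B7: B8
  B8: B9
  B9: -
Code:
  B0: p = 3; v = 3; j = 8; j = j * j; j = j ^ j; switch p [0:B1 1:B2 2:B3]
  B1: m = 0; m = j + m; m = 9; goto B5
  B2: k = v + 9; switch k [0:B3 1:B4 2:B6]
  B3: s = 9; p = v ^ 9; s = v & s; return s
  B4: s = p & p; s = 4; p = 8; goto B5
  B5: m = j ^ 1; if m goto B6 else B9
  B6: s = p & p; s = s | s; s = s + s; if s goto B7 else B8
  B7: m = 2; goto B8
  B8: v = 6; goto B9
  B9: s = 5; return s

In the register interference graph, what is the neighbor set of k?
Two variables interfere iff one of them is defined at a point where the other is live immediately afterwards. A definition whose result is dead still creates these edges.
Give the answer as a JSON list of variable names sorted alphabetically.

def/use:
  B0 def {j,p,v} use ∅
  B1 def {m} use {j}
  B2 def {k} use {v}
  B3 def {p,s} use {v}
  B4 def {p,s} use {p}
  B5 def {m} use {j}
  B6 def {s} use {p}
  B7 def {m} use ∅
  B8 def {v} use ∅
  B9 def {s} use ∅

Live sets:
  B0 li=∅ lo={j,p,v}
  B1 li={j,p} lo={j,p}
  B2 li={j,p,v} lo={j,p,v}
  B3 li={v} lo=∅
  B4 li={j,p} lo={j,p}
  B5 li={j,p} lo={p}
  B6 li={p} lo=∅
  B7 li=∅ lo=∅
  B8 li=∅ lo=∅
  B9 li=∅ lo=∅

Interfere edges:
  j — {k,m,p,s,v}
  k — {j,p,v}
  m — {j,p}
  p — {j,k,m,s,v}
  s — {j,p,v}
  v — {j,k,p,s}

N(k) = ["j", "p", "v"]

Answer: ["j", "p", "v"]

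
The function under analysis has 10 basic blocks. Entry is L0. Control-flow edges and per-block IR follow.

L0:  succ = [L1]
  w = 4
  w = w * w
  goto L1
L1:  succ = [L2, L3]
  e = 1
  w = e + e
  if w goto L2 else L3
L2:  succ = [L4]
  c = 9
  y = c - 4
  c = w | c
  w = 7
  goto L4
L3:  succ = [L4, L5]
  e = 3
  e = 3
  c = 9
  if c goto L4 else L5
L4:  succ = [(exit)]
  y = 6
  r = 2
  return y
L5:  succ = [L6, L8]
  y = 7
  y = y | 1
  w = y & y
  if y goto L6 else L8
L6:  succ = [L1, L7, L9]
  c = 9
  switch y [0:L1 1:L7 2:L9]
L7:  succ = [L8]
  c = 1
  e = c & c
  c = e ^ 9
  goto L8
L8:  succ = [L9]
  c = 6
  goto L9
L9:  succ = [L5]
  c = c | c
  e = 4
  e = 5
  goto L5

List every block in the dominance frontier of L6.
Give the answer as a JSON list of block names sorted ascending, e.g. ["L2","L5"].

idom tree: L1←L0 L2←L1 L3←L1 L4←L1 L5←L3 L6←L5 L7←L6 L8←L5 L9←L5
Dom at joins:
  L1: preds {L0,L6}: {L0} ∩ {L0,L1,L3,L5,L6} = {L0}; idom=L0
  L4: preds {L2,L3}: {L0,L1,L2} ∩ {L0,L1,L3} = {L0,L1}; idom=L1
  L5: preds {L3,L9}: {L0,L1,L3} ∩ {L0,L1,L3,L5,L9} = {L0,L1,L3}; idom=L3
  L8: preds {L5,L7}: {L0,L1,L3,L5} ∩ {L0,L1,L3,L5,L6,L7} = {L0,L1,L3,L5}; idom=L5
  L9: preds {L6,L8}: {L0,L1,L3,L5,L6} ∩ {L0,L1,L3,L5,L8} = {L0,L1,L3,L5}; idom=L5

DF derivation:
  join L1 pred L0: · stop@L0
  join L1 pred L6: L6→L5→L3→L1 stop@L0
  join L4 pred L2: L2 stop@L1
  join L4 pred L3: L3 stop@L1
  join L5 pred L3: · stop@L3
  join L5 pred L9: L9→L5 stop@L3
  join L8 pred L5: · stop@L5
  join L8 pred L7: L7→L6 stop@L5
  join L9 pred L6: L6 stop@L5
  join L9 pred L8: L8 stop@L5
  L0: DF=∅
  L1: DF={L1}
  L2: DF={L4}
  L3: DF={L1,L4}
  L4: DF=∅
  L5: DF={L1,L5}
  L6: DF={L1,L8,L9}
  L7: DF={L8}
  L8: DF={L9}
  L9: DF={L5}

DF(L6) = ["L1", "L8", "L9"]

Answer: ["L1", "L8", "L9"]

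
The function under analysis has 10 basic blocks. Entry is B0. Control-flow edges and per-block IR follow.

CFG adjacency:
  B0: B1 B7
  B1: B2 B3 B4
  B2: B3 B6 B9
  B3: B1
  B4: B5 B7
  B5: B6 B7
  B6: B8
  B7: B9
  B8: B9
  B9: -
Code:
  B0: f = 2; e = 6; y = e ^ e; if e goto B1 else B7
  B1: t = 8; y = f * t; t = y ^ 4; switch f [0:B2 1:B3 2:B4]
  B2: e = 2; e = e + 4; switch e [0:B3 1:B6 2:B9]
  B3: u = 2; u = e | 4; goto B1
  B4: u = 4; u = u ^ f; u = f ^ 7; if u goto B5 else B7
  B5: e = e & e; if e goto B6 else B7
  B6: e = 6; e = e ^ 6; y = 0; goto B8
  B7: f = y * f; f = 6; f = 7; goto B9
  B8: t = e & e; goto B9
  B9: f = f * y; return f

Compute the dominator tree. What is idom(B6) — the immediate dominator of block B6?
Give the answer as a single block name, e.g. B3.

Answer: B1

Working:
idom tree: B1←B0 B2←B1 B3←B1 B4←B1 B5←B4 B6←B1 B7←B0 B8←B6 B9←B0
Dom at joins:
  B1: preds {B0,B3}: {B0} ∩ {B0,B1,B3} = {B0}; idom=B0
  B3: preds {B1,B2}: {B0,B1} ∩ {B0,B1,B2} = {B0,B1}; idom=B1
  B6: preds {B2,B5}: {B0,B1,B2} ∩ {B0,B1,B4,B5} = {B0,B1}; idom=B1
  B7: preds {B0,B4,B5}: {B0} ∩ {B0,B1,B4} ∩ {B0,B1,B4,B5} = {B0}; idom=B0
  B9: preds {B2,B7,B8}: {B0,B1,B2} ∩ {B0,B7} ∩ {B0,B1,B6,B8} = {B0}; idom=B0

idom(B6) = B1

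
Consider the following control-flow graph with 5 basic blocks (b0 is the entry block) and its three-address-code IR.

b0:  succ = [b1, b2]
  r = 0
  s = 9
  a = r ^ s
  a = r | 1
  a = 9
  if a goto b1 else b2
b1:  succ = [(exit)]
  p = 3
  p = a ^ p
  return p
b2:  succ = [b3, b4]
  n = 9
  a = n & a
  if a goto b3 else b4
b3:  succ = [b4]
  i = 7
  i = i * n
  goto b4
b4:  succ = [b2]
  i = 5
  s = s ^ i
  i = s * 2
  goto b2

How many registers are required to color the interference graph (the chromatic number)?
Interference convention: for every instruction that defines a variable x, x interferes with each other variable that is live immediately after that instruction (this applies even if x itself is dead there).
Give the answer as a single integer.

Block summaries:
  b0: def={a,r,s} ue=∅
  b1: def={p} ue={a}
  b2: def={a,n} ue={a}
  b3: def={i} ue={n}
  b4: def={i,s} ue={s}

Live sets:
  b0 li=∅ lo={a,s}
  b1 li={a} lo=∅
  b2 li={a,s} lo={a,n,s}
  b3 li={a,n,s} lo={a,s}
  b4 li={a,s} lo={a,s}

Conflict graph:
  a: {i,n,p,r,s}
  i: {a,n,s}
  n: {a,i,s}
  p: {a}
  r: {a,s}
  s: {a,i,n,r}

Colouring:
  lower bound: {a,i,n,s} mutually conflict ⇒ χ ≥ 4
  assign a→c0 i→c2 n→c3 p→c1 r→c2 s→c1 — no edge inside a register ⇒ χ ≤ 4
  χ = 4

Answer: 4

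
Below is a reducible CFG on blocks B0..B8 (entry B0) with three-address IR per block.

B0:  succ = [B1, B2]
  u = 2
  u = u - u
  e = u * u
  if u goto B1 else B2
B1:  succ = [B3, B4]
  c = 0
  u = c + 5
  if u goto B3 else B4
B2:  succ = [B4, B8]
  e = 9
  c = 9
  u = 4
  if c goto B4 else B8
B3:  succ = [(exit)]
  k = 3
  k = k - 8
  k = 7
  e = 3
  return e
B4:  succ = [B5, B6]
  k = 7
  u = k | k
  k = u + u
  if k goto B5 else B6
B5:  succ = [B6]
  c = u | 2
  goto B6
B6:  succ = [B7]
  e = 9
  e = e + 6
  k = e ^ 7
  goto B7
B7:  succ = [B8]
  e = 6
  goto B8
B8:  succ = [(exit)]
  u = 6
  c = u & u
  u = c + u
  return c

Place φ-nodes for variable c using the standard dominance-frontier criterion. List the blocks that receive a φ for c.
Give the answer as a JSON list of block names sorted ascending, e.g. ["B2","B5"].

idom tree: B1←B0 B2←B0 B3←B1 B4←B0 B5←B4 B6←B4 B7←B6 B8←B0
Dom∩ at merges:
  B4: preds {B1,B2}: {B0,B1} ∩ {B0,B2} = {B0}; idom=B0
  B6: preds {B4,B5}: {B0,B4} ∩ {B0,B4,B5} = {B0,B4}; idom=B4
  B8: preds {B2,B7}: {B0,B2} ∩ {B0,B4,B6,B7} = {B0}; idom=B0

Frontier:
  B4←B1: walk B1 to B0
  B4←B2: walk B2 to B0
  B6←B4: walk · to B4
  B6←B5: walk B5 to B4
  B8←B2: walk B2 to B0
  B8←B7: walk B7→B6→B4 to B0
  B0: DF=∅
  B1: DF={B4}
  B2: DF={B4,B8}
  B3: DF=∅
  B4: DF={B8}
  B5: DF={B6}
  B6: DF={B8}
  B7: DF={B8}
  B8: DF=∅

φ for c: defs {B1,B2,B5,B8}
  DF⁺ = {B4,B6,B8}

Answer: ["B4", "B6", "B8"]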